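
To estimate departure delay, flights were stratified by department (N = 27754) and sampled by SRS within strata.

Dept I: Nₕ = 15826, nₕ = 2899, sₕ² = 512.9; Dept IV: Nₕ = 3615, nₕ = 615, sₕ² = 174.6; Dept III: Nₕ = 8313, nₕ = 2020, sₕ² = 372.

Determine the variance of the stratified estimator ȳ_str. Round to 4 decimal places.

0.0635

Var(ȳ_str) = Σₕ Wₕ²(1 − fₕ)sₕ²/nₕ with Wₕ = Nₕ/N, N = 27754.
Dept I: Wₕ = 0.57022411; term = 0.57022411²·(1 − 0.18317958)·512.9/2899 = 0.046989652.
Dept IV: Wₕ = 0.13025150; term = 0.13025150²·(1 − 0.17012448)·174.6/615 = 0.003997123.
Dept III: Wₕ = 0.29952439; term = 0.29952439²·(1 − 0.24299290)·372/2020 = 0.01250708.
Sum = 0.063493855.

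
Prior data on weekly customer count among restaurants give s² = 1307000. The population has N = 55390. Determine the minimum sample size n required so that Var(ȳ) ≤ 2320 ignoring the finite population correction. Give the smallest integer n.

Without fpc, n₀ = s²/D = 1307000/2320 = 563.3621.
Rounding up, n = 564.

564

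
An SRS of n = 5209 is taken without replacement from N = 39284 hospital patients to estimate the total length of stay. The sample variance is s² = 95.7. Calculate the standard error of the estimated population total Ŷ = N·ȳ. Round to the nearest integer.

Var(Ŷ) = N²·Var(ȳ) = N²·(1 − n/N)·s²/n.
f = 5209/39284 = 0.13259851; Var(ȳ) = 0.86740149·95.7/5209 = 0.015935942.
Var(Ŷ) = 39284² · 0.015935942 = 2.4592866 × 10^7.
SE(Ŷ) = √(2.4592866 × 10^7) = 4959.

4959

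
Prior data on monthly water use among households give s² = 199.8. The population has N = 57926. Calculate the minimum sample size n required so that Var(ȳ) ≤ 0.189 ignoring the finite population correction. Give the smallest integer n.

Without fpc, n₀ = s²/D = 199.8/0.189 = 1057.1429.
Rounding up, n = 1058.

1058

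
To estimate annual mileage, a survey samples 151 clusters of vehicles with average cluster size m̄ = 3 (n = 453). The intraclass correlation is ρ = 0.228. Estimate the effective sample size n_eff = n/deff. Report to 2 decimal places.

deff = 1 + (3 − 1)·0.228 = 1 + 0.456 = 1.456.
n_eff = 453 / 1.456 = 311.13.

311.13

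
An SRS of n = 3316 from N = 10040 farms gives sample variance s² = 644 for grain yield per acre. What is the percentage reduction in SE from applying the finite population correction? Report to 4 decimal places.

f = n/N = 3316/10040 = 0.33027888.
SE_no-fpc = √(s²/n) = 0.44069251; SE_fpc = √((1−f)s²/n) = 0.36064729.
Ratio = √(1−f) = 0.81836490. Reduction = 100·(1 − 0.81836490) = 18.1635%.

18.1635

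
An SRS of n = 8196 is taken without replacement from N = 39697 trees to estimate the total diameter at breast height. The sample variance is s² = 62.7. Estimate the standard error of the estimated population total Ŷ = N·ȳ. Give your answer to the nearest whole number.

3093

Var(Ŷ) = N²·Var(ȳ) = N²·(1 − n/N)·s²/n.
f = 8196/39697 = 0.20646396; Var(ȳ) = 0.79353604·62.7/8196 = 0.0060706088.
Var(Ŷ) = 39697² · 0.0060706088 = 9.5663799 × 10^6.
SE(Ŷ) = √(9.5663799 × 10^6) = 3093.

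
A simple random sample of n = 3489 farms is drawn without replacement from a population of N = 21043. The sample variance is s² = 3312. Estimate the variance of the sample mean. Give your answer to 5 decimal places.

0.79188

Under SRS without replacement, Var(ȳ) = (1 − f)·s²/n with f = n/N = 3489/21043 = 0.16580336.
Var(ȳ) = (1 − 0.16580336)·3312/3489 = 0.83419664·0.94926913 = 0.79187712.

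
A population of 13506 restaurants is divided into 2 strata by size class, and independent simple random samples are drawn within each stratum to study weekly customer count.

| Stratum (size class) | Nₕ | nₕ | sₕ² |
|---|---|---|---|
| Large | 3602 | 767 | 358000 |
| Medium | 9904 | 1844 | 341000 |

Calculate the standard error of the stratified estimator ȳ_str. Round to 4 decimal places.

Var(ȳ_str) = Σₕ Wₕ²(1 − fₕ)sₕ²/nₕ with Wₕ = Nₕ/N, N = 13506.
Large: Wₕ = 0.26669628; term = 0.26669628²·(1 − 0.21293726)·358000/767 = 26.129491.
Medium: Wₕ = 0.73330372; term = 0.73330372²·(1 − 0.18618740)·341000/1844 = 80.925547.
Sum = 107.05504.
SE = √(107.05504) = 10.3467.

10.3467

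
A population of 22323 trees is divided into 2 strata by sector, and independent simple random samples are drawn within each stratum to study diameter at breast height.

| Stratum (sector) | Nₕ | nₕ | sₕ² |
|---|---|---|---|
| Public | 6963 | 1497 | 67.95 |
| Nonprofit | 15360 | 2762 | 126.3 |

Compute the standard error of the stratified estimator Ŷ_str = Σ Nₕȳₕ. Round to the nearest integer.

3252

Var(Ŷ_str) = Σₕ Nₕ²(1 − fₕ)sₕ²/nₕ.
Public: 6963²·(1 − 1497/6963)·67.95/1497 = 1.7275622 × 10^6.
Nonprofit: 15360²·(1 − 2762/15360)·126.3/2762 = 8.8485579 × 10^6.
Sum = 1.057612 × 10^7.
SE = √(1.057612 × 10^7) = 3252.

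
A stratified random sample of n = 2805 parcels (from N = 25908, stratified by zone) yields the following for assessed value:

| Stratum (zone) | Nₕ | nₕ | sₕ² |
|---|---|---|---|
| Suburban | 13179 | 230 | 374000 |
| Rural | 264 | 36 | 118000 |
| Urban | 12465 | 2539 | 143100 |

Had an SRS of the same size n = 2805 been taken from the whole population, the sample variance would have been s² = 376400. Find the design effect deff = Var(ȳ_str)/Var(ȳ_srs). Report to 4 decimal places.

3.5442

Var(ȳ_str) = Σ Wₕ²(1−fₕ)sₕ²/nₕ with Wₕ = Nₕ/25908:
  Suburban: (13179/25908)²·(1−230/13179)·374000/230 = 413.42304
  Rural: (264/25908)²·(1−36/264)·118000/36 = 0.29393446
  Urban: (12465/25908)²·(1−2539/12465)·143100/2539 = 10.389047
  → Var(ȳ_str) = 424.10602.
Var(ȳ_srs) = (1 − 2805/25908)·376400/2805 = 119.66062.
deff = 424.10602 / 119.66062 = 3.5442.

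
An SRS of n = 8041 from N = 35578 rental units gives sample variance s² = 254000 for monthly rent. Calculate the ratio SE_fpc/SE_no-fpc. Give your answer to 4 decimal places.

f = n/N = 8041/35578 = 0.22601046.
SE_no-fpc = √(s²/n) = 5.6203301; SE_fpc = √((1−f)s²/n) = 4.9445796.
Ratio = √(1−f) = 0.87976676.

0.8798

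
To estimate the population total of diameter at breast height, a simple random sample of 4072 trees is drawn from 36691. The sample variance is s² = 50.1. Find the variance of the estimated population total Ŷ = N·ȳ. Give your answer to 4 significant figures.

1.473 × 10^7

Var(Ŷ) = N²·Var(ȳ) = N²·(1 − n/N)·s²/n.
f = 4072/36691 = 0.11098089; Var(ȳ) = 0.88901911·50.1/4072 = 0.010938079.
Var(Ŷ) = 36691² · 0.010938079 = 1.4725164 × 10^7.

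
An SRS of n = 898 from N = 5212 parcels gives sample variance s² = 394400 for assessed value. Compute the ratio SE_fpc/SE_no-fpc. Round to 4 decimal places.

f = n/N = 898/5212 = 0.17229470.
SE_no-fpc = √(s²/n) = 20.957057; SE_fpc = √((1−f)s²/n) = 19.066376.
Ratio = √(1−f) = 0.90978310.

0.9098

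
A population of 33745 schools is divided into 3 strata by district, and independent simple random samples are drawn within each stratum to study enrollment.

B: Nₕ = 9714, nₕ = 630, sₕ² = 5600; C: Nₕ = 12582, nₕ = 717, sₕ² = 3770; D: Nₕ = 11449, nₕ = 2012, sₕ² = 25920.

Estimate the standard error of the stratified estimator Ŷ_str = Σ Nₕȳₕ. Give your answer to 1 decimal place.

54417.1

Var(Ŷ_str) = Σₕ Nₕ²(1 − fₕ)sₕ²/nₕ.
B: 9714²·(1 − 630/9714)·5600/630 = 7.8437312 × 10^8.
C: 12582²·(1 − 717/12582)·3770/717 = 7.8494571 × 10^8.
D: 11449²·(1 − 2012/11449)·25920/2012 = 1.3919016 × 10^9.
Sum = 2.9612204 × 10^9.
SE = √(2.9612204 × 10^9) = 54417.1.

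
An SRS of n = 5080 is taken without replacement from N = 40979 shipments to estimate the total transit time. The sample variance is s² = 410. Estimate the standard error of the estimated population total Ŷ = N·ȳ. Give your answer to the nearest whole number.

10896

Var(Ŷ) = N²·Var(ȳ) = N²·(1 − n/N)·s²/n.
f = 5080/40979 = 0.12396593; Var(ȳ) = 0.87603407·410/5080 = 0.070703537.
Var(Ŷ) = 40979² · 0.070703537 = 1.1873093 × 10^8.
SE(Ŷ) = √(1.1873093 × 10^8) = 10896.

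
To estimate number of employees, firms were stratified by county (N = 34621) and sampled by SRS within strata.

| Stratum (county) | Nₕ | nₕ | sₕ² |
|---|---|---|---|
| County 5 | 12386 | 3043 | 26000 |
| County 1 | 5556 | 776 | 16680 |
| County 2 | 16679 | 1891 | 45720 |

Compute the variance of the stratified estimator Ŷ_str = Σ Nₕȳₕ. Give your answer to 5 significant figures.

Var(Ŷ_str) = Σₕ Nₕ²(1 − fₕ)sₕ²/nₕ.
County 5: 12386²·(1 − 3043/12386)·26000/3043 = 9.8875529 × 10^8.
County 1: 5556²·(1 − 776/5556)·16680/776 = 5.7085322 × 10^8.
County 2: 16679²·(1 − 1891/16679)·45720/1891 = 5.9634028 × 10^9.
Sum = 7.5230113 × 10^9.

7.5230 × 10^9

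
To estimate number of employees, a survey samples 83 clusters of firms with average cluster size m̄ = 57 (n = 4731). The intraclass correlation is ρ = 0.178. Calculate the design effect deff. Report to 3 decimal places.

deff = 1 + (57 − 1)·0.178 = 1 + 9.968 = 10.968.

10.968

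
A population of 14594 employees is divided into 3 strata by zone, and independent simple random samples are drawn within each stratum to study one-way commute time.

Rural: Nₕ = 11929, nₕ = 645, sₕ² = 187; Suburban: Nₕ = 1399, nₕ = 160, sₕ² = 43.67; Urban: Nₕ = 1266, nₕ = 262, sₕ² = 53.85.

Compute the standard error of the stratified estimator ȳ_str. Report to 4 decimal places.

Var(ȳ_str) = Σₕ Wₕ²(1 − fₕ)sₕ²/nₕ with Wₕ = Nₕ/N, N = 14594.
Rural: Wₕ = 0.81739071; term = 0.81739071²·(1 − 0.05406991)·187/645 = 0.18323158.
Suburban: Wₕ = 0.09586131; term = 0.09586131²·(1 − 0.11436741)·43.67/160 = 0.0022212812.
Urban: Wₕ = 0.08674798; term = 0.08674798²·(1 − 0.20695103)·53.85/262 = 0.0012266005.
Sum = 0.18667946.
SE = √(0.18667946) = 0.4321.

0.4321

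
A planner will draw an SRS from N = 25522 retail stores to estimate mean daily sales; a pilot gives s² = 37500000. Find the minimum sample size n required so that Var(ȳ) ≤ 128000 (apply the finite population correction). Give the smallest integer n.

290

Without fpc, n₀ = s²/D = 37500000/128000 = 292.9688.
With fpc, (1 − n/N)·s²/n ≤ D requires n ≥ n₀/(1 + n₀/N) = 292.9688/(1 + 292.9688/25522) = 289.6440.
Rounding up, n = 290.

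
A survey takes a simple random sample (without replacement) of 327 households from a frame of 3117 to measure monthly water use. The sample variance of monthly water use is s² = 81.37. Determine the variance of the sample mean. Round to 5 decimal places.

0.22273

Under SRS without replacement, Var(ȳ) = (1 − f)·s²/n with f = n/N = 327/3117 = 0.10490857.
Var(ȳ) = (1 − 0.10490857)·81.37/327 = 0.89509143·0.24883792 = 0.22273269.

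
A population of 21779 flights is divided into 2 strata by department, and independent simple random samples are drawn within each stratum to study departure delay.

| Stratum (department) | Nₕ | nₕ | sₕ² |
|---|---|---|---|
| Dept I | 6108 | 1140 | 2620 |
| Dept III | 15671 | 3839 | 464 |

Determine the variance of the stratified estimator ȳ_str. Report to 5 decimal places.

Var(ȳ_str) = Σₕ Wₕ²(1 − fₕ)sₕ²/nₕ with Wₕ = Nₕ/N, N = 21779.
Dept I: Wₕ = 0.28045365; term = 0.28045365²·(1 − 0.18664047)·2620/1140 = 0.14702838.
Dept III: Wₕ = 0.71954635; term = 0.71954635²·(1 − 0.24497479)·464/3839 = 0.047247504.
Sum = 0.19427588.

0.19428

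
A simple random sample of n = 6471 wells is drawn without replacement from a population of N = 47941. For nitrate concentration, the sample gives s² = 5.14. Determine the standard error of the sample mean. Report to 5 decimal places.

0.02621

Under SRS without replacement, Var(ȳ) = (1 − f)·s²/n with f = n/N = 6471/47941 = 0.13497841.
Var(ȳ) = (1 − 0.13497841)·5.14/6471 = 0.86502159·7.9431309 × 10^-4 = 6.8709797 × 10^-4.
SE(ȳ) = √(6.8709797 × 10^-4) = 0.02621.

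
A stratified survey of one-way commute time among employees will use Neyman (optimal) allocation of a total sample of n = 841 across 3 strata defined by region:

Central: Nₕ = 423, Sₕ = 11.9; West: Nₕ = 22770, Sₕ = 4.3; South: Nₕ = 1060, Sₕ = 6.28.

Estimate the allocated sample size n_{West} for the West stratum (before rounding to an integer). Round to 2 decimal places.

751.30

Neyman allocation: nₕ = n·NₕSₕ / Σⱼ NⱼSⱼ.
Σ NⱼSⱼ = 423·11.9 + 22770·4.3 + 1060·6.28 = 109601.5.
n_{West} = 841·22770·4.3 / 109601.5 = 751.30.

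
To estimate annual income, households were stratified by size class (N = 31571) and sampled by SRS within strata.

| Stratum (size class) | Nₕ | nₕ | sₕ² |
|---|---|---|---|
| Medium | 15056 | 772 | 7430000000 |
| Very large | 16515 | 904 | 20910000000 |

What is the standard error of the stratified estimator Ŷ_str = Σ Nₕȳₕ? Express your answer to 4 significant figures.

Var(Ŷ_str) = Σₕ Nₕ²(1 − fₕ)sₕ²/nₕ.
Medium: 15056²·(1 − 772/15056)·7430000000/772 = 2.0698123 × 10^15.
Very large: 16515²·(1 − 904/16515)·20910000000/904 = 5.9634132 × 10^15.
Sum = 8.0332255 × 10^15.
SE = √(8.0332255 × 10^15) = 8.963 × 10^7.

8.963 × 10^7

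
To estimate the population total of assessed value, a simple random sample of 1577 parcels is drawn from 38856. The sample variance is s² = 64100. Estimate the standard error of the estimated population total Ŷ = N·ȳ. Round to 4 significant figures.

Var(Ŷ) = N²·Var(ȳ) = N²·(1 − n/N)·s²/n.
f = 1577/38856 = 0.04058575; Var(ȳ) = 0.95941425·64100/1577 = 38.997117.
Var(Ŷ) = 38856² · 38.997117 = 5.8877408 × 10^10.
SE(Ŷ) = √(5.8877408 × 10^10) = 242600.

242600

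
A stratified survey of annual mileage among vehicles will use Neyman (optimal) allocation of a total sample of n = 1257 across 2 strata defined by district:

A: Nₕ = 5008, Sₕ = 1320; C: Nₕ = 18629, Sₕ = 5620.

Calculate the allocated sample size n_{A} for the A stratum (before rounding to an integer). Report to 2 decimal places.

Neyman allocation: nₕ = n·NₕSₕ / Σⱼ NⱼSⱼ.
Σ NⱼSⱼ = 5008·1320 + 18629·5620 = 1.1130554 × 10^8.
n_{A} = 1257·5008·1320 / (1.1130554 × 10^8) = 74.65.

74.65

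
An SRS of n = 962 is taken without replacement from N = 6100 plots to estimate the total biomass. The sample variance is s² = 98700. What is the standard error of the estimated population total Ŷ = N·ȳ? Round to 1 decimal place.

56706.5

Var(Ŷ) = N²·Var(ȳ) = N²·(1 − n/N)·s²/n.
f = 962/6100 = 0.15770492; Var(ȳ) = 0.84229508·98700/962 = 86.418425.
Var(Ŷ) = 6100² · 86.418425 = 3.2156296 × 10^9.
SE(Ŷ) = √(3.2156296 × 10^9) = 56706.5.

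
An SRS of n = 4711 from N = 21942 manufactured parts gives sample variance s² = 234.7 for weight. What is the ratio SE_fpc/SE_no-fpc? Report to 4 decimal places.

0.8862

f = n/N = 4711/21942 = 0.21470240.
SE_no-fpc = √(s²/n) = 0.22320298; SE_fpc = √((1−f)s²/n) = 0.19779583.
Ratio = √(1−f) = 0.88617019.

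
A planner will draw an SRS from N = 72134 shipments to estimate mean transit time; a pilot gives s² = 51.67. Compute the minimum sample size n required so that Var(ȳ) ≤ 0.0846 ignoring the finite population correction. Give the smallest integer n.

Without fpc, n₀ = s²/D = 51.67/0.0846 = 610.7565.
Rounding up, n = 611.

611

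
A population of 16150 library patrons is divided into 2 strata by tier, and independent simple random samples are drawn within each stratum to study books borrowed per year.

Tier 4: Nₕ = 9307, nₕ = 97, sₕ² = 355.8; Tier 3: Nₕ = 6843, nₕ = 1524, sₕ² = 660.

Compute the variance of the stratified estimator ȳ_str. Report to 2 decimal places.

Var(ȳ_str) = Σₕ Wₕ²(1 − fₕ)sₕ²/nₕ with Wₕ = Nₕ/N, N = 16150.
Tier 4: Wₕ = 0.57628483; term = 0.57628483²·(1 − 0.01042226)·355.8/97 = 1.2054758.
Tier 3: Wₕ = 0.42371517; term = 0.42371517²·(1 − 0.22270934)·660/1524 = 0.060435267.
Sum = 1.2659111.

1.27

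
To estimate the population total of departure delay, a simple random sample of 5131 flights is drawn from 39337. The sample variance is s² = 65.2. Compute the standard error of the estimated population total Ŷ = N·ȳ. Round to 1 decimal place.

4135.0

Var(Ŷ) = N²·Var(ȳ) = N²·(1 − n/N)·s²/n.
f = 5131/39337 = 0.13043699; Var(ȳ) = 0.86956301·65.2/5131 = 0.011049602.
Var(Ŷ) = 39337² · 0.011049602 = 1.7098149 × 10^7.
SE(Ŷ) = √(1.7098149 × 10^7) = 4135.0.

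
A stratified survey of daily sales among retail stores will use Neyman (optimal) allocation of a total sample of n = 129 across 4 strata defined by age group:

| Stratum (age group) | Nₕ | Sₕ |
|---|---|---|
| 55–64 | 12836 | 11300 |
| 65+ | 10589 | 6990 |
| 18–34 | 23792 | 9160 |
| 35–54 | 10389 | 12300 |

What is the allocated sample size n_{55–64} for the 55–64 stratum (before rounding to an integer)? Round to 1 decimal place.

33.1

Neyman allocation: nₕ = n·NₕSₕ / Σⱼ NⱼSⱼ.
Σ NⱼSⱼ = 12836·11300 + 10589·6990 + 23792·9160 + 10389·12300 = 5.6478333 × 10^8.
n_{55–64} = 129·12836·11300 / (5.6478333 × 10^8) = 33.1.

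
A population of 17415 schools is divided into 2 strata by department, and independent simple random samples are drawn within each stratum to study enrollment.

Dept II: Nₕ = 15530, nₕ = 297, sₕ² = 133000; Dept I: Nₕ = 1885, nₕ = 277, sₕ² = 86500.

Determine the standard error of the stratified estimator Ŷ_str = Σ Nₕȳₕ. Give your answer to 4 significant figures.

326900

Var(Ŷ_str) = Σₕ Nₕ²(1 − fₕ)sₕ²/nₕ.
Dept II: 15530²·(1 − 297/15530)·133000/297 = 1.0593808 × 10^11.
Dept I: 1885²·(1 − 277/1885)·86500/277 = 9.4652859 × 10^8.
Sum = 1.0688461 × 10^11.
SE = √(1.0688461 × 10^11) = 326900.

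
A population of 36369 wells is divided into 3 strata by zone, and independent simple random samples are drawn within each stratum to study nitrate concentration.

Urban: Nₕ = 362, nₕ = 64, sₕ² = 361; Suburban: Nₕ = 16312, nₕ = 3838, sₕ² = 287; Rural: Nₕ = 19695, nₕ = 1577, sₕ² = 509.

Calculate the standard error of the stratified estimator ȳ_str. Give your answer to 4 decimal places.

0.3147

Var(ȳ_str) = Σₕ Wₕ²(1 − fₕ)sₕ²/nₕ with Wₕ = Nₕ/N, N = 36369.
Urban: Wₕ = 0.00995353; term = 0.00995353²·(1 − 0.17679558)·361/64 = 4.6003338 × 10^-4.
Suburban: Wₕ = 0.44851384; term = 0.44851384²·(1 − 0.23528691)·287/3838 = 0.011503425.
Rural: Wₕ = 0.54153262; term = 0.54153262²·(1 − 0.08007108)·509/1577 = 0.087074223.
Sum = 0.099037681.
SE = √(0.099037681) = 0.3147.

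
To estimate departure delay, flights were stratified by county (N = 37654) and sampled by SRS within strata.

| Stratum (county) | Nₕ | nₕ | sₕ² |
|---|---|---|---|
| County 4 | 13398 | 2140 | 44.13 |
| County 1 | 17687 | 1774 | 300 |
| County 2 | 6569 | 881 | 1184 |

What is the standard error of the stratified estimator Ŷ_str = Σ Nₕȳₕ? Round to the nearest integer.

Var(Ŷ_str) = Σₕ Nₕ²(1 − fₕ)sₕ²/nₕ.
County 4: 13398²·(1 − 2140/13398)·44.13/2140 = 3.1104367 × 10^6.
County 1: 17687²·(1 − 1774/17687)·300/1774 = 4.7596375 × 10^7.
County 2: 6569²·(1 − 881/6569)·1184/881 = 5.0215136 × 10^7.
Sum = 1.0092195 × 10^8.
SE = √(1.0092195 × 10^8) = 10046.

10046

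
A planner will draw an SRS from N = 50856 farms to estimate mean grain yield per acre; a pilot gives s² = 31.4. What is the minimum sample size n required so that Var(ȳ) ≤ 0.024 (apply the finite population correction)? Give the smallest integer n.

Without fpc, n₀ = s²/D = 31.4/0.024 = 1308.3333.
With fpc, (1 − n/N)·s²/n ≤ D requires n ≥ n₀/(1 + n₀/N) = 1308.3333/(1 + 1308.3333/50856) = 1275.5190.
Rounding up, n = 1276.

1276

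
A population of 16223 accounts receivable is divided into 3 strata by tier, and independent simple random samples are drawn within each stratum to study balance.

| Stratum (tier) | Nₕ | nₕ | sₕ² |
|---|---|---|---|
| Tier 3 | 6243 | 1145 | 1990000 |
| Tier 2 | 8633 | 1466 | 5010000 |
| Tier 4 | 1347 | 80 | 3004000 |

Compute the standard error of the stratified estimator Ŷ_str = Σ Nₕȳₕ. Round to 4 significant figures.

575200

Var(Ŷ_str) = Σₕ Nₕ²(1 − fₕ)sₕ²/nₕ.
Tier 3: 6243²·(1 − 1145/6243)·1990000/1145 = 5.5314725 × 10^10.
Tier 2: 8633²·(1 − 1466/8633)·5010000/1466 = 2.1144767 × 10^11.
Tier 4: 1347²·(1 − 80/1347)·3004000/80 = 6.408467 × 10^10.
Sum = 3.3084707 × 10^11.
SE = √(3.3084707 × 10^11) = 575200.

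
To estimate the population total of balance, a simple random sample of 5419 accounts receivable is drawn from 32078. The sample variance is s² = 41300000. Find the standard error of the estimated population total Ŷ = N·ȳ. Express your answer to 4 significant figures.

2.553 × 10^6

Var(Ŷ) = N²·Var(ȳ) = N²·(1 − n/N)·s²/n.
f = 5419/32078 = 0.16893198; Var(ȳ) = 0.83106802·41300000/5419 = 6333.8456.
Var(Ŷ) = 32078² · 6333.8456 = 6.517515 × 10^12.
SE(Ŷ) = √(6.517515 × 10^12) = 2.553 × 10^6.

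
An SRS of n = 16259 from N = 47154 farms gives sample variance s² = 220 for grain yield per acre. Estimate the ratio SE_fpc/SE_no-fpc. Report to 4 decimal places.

0.8094

f = n/N = 16259/47154 = 0.34480638.
SE_no-fpc = √(s²/n) = 0.11632269; SE_fpc = √((1−f)s²/n) = 0.094156272.
Ratio = √(1−f) = 0.80944031.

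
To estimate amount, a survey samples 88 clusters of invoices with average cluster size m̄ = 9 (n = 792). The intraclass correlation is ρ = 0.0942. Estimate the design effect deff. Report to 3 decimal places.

1.754

deff = 1 + (9 − 1)·0.0942 = 1 + 0.7536 = 1.7536.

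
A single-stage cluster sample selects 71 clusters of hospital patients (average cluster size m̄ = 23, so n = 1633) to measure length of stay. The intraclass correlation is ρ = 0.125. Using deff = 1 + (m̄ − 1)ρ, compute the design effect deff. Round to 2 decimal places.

deff = 1 + (23 − 1)·0.125 = 1 + 2.75 = 3.75.

3.75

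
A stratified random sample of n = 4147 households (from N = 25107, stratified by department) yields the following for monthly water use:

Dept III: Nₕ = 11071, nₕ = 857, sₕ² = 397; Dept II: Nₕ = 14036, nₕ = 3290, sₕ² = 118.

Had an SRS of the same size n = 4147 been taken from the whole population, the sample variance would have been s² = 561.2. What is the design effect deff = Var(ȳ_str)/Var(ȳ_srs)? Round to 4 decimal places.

0.8115

Var(ȳ_str) = Σ Wₕ²(1−fₕ)sₕ²/nₕ with Wₕ = Nₕ/25107:
  Dept III: (11071/25107)²·(1−857/11071)·397/857 = 0.083100329
  Dept II: (14036/25107)²·(1−3290/14036)·118/3290 = 0.0085819634
  → Var(ȳ_str) = 0.091682292.
Var(ȳ_srs) = (1 − 4147/25107)·561.2/4147 = 0.11297441.
deff = 0.091682292 / 0.11297441 = 0.8115.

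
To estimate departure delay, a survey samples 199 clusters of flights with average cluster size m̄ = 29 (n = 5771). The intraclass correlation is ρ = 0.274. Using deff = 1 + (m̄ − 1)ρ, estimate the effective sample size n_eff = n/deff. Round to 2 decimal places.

deff = 1 + (29 − 1)·0.274 = 1 + 7.672 = 8.672.
n_eff = 5771 / 8.672 = 665.48.

665.48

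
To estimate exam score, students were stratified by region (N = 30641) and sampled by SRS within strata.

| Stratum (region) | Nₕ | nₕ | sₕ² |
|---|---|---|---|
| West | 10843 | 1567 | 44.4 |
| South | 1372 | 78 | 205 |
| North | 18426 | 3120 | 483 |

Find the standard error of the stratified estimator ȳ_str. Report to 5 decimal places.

Var(ȳ_str) = Σₕ Wₕ²(1 − fₕ)sₕ²/nₕ with Wₕ = Nₕ/N, N = 30641.
West: Wₕ = 0.35387226; term = 0.35387226²·(1 − 0.14451720)·44.4/1567 = 0.0030354166.
South: Wₕ = 0.04477661; term = 0.04477661²·(1 − 0.05685131)·205/78 = 0.0049698328.
North: Wₕ = 0.60135113; term = 0.60135113²·(1 − 0.16932595)·483/3120 = 0.046502836.
Sum = 0.054508085.
SE = √(0.054508085) = 0.23347.

0.23347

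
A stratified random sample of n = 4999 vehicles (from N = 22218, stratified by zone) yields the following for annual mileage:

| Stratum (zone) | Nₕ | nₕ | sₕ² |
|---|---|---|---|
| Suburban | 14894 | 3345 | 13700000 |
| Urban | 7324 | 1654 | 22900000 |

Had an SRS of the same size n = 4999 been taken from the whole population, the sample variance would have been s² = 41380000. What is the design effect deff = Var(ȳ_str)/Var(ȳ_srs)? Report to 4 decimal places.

0.4040

Var(ȳ_str) = Σ Wₕ²(1−fₕ)sₕ²/nₕ with Wₕ = Nₕ/22218:
  Suburban: (14894/22218)²·(1−3345/14894)·13700000/3345 = 1427.1521
  Urban: (7324/22218)²·(1−1654/7324)·22900000/1654 = 1164.7198
  → Var(ȳ_str) = 2591.8719.
Var(ȳ_srs) = (1 − 4999/22218)·41380000/4999 = 6415.2017.
deff = 2591.8719 / 6415.2017 = 0.4040.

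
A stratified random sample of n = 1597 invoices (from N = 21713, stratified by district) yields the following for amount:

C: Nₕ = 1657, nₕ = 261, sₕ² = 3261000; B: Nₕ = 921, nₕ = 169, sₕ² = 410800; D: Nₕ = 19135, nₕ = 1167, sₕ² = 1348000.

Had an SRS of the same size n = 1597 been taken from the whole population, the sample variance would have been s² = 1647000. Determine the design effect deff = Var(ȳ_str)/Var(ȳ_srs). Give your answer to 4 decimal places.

Var(ȳ_str) = Σ Wₕ²(1−fₕ)sₕ²/nₕ with Wₕ = Nₕ/21713:
  C: (1657/21713)²·(1−261/1657)·3261000/261 = 61.302552
  B: (921/21713)²·(1−169/921)·410800/169 = 3.5709316
  D: (19135/21713)²·(1−1167/19135)·1348000/1167 = 842.37909
  → Var(ȳ_str) = 907.25257.
Var(ȳ_srs) = (1 − 1597/21713)·1647000/1597 = 955.45553.
deff = 907.25257 / 955.45553 = 0.9495.

0.9495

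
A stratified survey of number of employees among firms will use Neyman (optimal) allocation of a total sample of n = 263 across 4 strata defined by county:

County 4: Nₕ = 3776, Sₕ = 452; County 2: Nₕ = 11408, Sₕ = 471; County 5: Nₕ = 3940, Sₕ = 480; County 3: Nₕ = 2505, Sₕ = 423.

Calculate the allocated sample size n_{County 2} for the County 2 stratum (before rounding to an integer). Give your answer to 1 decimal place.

140.9

Neyman allocation: nₕ = n·NₕSₕ / Σⱼ NⱼSⱼ.
Σ NⱼSⱼ = 3776·452 + 11408·471 + 3940·480 + 2505·423 = 1.0030735 × 10^7.
n_{County 2} = 263·11408·471 / (1.0030735 × 10^7) = 140.9.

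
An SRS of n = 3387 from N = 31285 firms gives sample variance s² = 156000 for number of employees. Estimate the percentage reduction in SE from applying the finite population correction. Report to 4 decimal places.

f = n/N = 3387/31285 = 0.10826275.
SE_no-fpc = √(s²/n) = 6.7866383; SE_fpc = √((1−f)s²/n) = 6.4087474.
Ratio = √(1−f) = 0.94431841. Reduction = 100·(1 − 0.94431841) = 5.5682%.

5.5682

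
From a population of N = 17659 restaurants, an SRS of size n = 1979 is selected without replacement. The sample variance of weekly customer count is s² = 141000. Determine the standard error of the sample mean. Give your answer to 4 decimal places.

7.9538

Under SRS without replacement, Var(ȳ) = (1 − f)·s²/n with f = n/N = 1979/17659 = 0.11206750.
Var(ȳ) = (1 − 0.11206750)·141000/1979 = 0.88793250·71.248105 = 63.263508.
SE(ȳ) = √(63.263508) = 7.9538.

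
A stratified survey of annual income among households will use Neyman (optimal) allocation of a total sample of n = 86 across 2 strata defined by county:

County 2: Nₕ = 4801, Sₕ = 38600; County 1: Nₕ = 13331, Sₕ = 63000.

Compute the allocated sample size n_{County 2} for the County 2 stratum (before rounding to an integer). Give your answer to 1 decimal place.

Neyman allocation: nₕ = n·NₕSₕ / Σⱼ NⱼSⱼ.
Σ NⱼSⱼ = 4801·38600 + 13331·63000 = 1.0251716 × 10^9.
n_{County 2} = 86·4801·38600 / (1.0251716 × 10^9) = 15.5.

15.5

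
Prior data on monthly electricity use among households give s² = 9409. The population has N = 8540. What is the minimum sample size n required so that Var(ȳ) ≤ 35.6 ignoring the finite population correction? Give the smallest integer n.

Without fpc, n₀ = s²/D = 9409/35.6 = 264.2978.
Rounding up, n = 265.

265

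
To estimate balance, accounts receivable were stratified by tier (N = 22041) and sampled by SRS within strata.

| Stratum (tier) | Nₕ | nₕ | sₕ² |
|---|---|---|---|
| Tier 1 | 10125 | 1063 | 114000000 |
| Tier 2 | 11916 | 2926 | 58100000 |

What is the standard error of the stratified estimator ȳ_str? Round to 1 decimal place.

Var(ȳ_str) = Σₕ Wₕ²(1 − fₕ)sₕ²/nₕ with Wₕ = Nₕ/N, N = 22041.
Tier 1: Wₕ = 0.45937117; term = 0.45937117²·(1 − 0.10498765)·114000000/1063 = 20254.806.
Tier 2: Wₕ = 0.54062883; term = 0.54062883²·(1 − 0.24555220)·58100000/2926 = 4378.5409.
Sum = 24633.347.
SE = √(24633.347) = 157.0.

157.0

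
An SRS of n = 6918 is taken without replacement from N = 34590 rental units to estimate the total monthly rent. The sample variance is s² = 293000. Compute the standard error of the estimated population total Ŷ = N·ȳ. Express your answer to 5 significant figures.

Var(Ŷ) = N²·Var(ȳ) = N²·(1 − n/N)·s²/n.
f = 6918/34590 = 0.20000000; Var(ȳ) = 0.80000000·293000/6918 = 33.882625.
Var(Ŷ) = 34590² · 33.882625 = 4.053948 × 10^10.
SE(Ŷ) = √(4.053948 × 10^10) = 201340.

201340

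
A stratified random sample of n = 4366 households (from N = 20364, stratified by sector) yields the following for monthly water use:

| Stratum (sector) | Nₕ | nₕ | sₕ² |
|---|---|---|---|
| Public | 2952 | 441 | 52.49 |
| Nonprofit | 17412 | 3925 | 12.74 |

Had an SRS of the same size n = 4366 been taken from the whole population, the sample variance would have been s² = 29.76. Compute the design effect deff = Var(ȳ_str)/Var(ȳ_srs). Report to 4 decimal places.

Var(ȳ_str) = Σ Wₕ²(1−fₕ)sₕ²/nₕ with Wₕ = Nₕ/20364:
  Public: (2952/20364)²·(1−441/2952)·52.49/441 = 0.002127526
  Nonprofit: (17412/20364)²·(1−3925/17412)·12.74/3925 = 0.0018380935
  → Var(ȳ_str) = 0.0039656195.
Var(ȳ_srs) = (1 − 4366/20364)·29.76/4366 = 0.0053549054.
deff = 0.0039656195 / 0.0053549054 = 0.7406.

0.7406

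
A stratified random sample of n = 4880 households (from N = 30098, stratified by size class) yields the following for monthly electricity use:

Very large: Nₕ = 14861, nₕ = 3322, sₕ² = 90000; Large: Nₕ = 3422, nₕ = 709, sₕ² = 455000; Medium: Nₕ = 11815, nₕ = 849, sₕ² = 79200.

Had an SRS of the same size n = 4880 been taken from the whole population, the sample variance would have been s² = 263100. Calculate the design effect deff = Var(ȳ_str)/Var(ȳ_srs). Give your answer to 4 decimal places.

0.5545

Var(ȳ_str) = Σ Wₕ²(1−fₕ)sₕ²/nₕ with Wₕ = Nₕ/30098:
  Very large: (14861/30098)²·(1−3322/14861)·90000/3322 = 5.1284227
  Large: (3422/30098)²·(1−709/3422)·455000/709 = 6.5768765
  Medium: (11815/30098)²·(1−849/11815)·79200/849 = 13.3421
  → Var(ȳ_str) = 25.047399.
Var(ȳ_srs) = (1 − 4880/30098)·263100/4880 = 45.17249.
deff = 25.047399 / 45.17249 = 0.5545.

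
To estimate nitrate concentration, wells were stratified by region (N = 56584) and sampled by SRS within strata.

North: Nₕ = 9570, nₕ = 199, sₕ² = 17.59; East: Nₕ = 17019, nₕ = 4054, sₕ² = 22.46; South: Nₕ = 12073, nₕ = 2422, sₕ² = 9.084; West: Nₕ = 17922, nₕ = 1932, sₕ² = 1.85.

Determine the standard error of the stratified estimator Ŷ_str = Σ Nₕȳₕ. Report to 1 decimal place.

Var(Ŷ_str) = Σₕ Nₕ²(1 − fₕ)sₕ²/nₕ.
North: 9570²·(1 − 199/9570)·17.59/199 = 7.9270325 × 10^6.
East: 17019²·(1 − 4054/17019)·22.46/4054 = 1.2224541 × 10^6.
South: 12073²·(1 − 2422/12073)·9.084/2422 = 437009.12.
West: 17922²·(1 − 1932/17922)·1.85/1932 = 274409.75.
Sum = 9.8609055 × 10^6.
SE = √(9.8609055 × 10^6) = 3140.2.

3140.2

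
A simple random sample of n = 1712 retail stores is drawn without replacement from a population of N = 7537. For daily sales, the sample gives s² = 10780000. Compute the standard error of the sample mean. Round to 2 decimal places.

69.76

Under SRS without replacement, Var(ȳ) = (1 − f)·s²/n with f = n/N = 1712/7537 = 0.22714608.
Var(ȳ) = (1 − 0.22714608)·10780000/1712 = 0.77285392·6296.729 = 4866.4517.
SE(ȳ) = √(4866.4517) = 69.76.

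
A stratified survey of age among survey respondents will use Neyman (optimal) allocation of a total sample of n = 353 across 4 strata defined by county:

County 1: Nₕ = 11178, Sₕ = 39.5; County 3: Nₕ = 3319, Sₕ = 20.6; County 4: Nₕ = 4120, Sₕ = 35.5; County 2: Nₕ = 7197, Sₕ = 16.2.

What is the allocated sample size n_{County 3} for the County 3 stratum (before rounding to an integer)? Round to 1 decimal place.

31.2

Neyman allocation: nₕ = n·NₕSₕ / Σⱼ NⱼSⱼ.
Σ NⱼSⱼ = 11178·39.5 + 3319·20.6 + 4120·35.5 + 7197·16.2 = 772753.8.
n_{County 3} = 353·3319·20.6 / 772753.8 = 31.2.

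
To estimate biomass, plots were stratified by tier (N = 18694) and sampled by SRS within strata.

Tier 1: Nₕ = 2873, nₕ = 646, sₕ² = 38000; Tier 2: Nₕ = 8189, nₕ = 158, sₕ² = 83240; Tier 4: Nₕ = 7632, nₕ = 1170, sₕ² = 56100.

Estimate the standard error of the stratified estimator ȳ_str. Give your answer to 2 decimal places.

Var(ȳ_str) = Σₕ Wₕ²(1 − fₕ)sₕ²/nₕ with Wₕ = Nₕ/N, N = 18694.
Tier 1: Wₕ = 0.15368567; term = 0.15368567²·(1 − 0.22485207)·38000/646 = 1.0769671.
Tier 2: Wₕ = 0.43805499; term = 0.43805499²·(1 − 0.01929418)·83240/158 = 99.145043.
Tier 4: Wₕ = 0.40825933; term = 0.40825933²·(1 − 0.15330189)·56100/1170 = 6.7667143.
Sum = 106.98872.
SE = √(106.98872) = 10.34.

10.34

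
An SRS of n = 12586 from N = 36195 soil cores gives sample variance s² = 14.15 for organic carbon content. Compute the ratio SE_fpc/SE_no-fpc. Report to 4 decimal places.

f = n/N = 12586/36195 = 0.34772759.
SE_no-fpc = √(s²/n) = 0.033530062; SE_fpc = √((1−f)s²/n) = 0.027080013.
Ratio = √(1−f) = 0.80763384.

0.8076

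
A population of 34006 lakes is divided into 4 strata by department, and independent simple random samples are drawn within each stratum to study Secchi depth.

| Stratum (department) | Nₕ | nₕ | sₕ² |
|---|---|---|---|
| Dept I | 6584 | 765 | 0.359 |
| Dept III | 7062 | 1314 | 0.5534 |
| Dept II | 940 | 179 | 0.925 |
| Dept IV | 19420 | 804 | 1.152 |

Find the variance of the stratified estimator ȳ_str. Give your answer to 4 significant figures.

4.815 × 10^-4

Var(ȳ_str) = Σₕ Wₕ²(1 − fₕ)sₕ²/nₕ with Wₕ = Nₕ/N, N = 34006.
Dept I: Wₕ = 0.19361289; term = 0.19361289²·(1 − 0.11619077)·0.359/765 = 1.5547483 × 10^-5.
Dept III: Wₕ = 0.20766923; term = 0.20766923²·(1 − 0.18606627)·0.5534/1314 = 1.4783496 × 10^-5.
Dept II: Wₕ = 0.02764218; term = 0.02764218²·(1 − 0.19042553)·0.925/179 = 3.1966134 × 10^-6.
Dept IV: Wₕ = 0.57107569; term = 0.57107569²·(1 − 0.04140062)·1.152/804 = 4.4794111 × 10^-4.
Sum = 4.814687 × 10^-4.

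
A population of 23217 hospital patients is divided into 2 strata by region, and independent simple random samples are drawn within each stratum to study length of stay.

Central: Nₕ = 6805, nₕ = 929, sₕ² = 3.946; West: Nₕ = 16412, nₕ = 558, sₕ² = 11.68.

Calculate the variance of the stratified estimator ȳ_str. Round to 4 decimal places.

0.0104

Var(ȳ_str) = Σₕ Wₕ²(1 − fₕ)sₕ²/nₕ with Wₕ = Nₕ/N, N = 23217.
Central: Wₕ = 0.29310419; term = 0.29310419²·(1 − 0.13651727)·3.946/929 = 3.1509324 × 10^-4.
West: Wₕ = 0.70689581; term = 0.70689581²·(1 − 0.03399951)·11.68/558 = 0.010104081.
Sum = 0.010419174.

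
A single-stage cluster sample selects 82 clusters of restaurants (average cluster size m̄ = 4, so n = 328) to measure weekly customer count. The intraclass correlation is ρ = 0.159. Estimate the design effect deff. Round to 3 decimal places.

1.477

deff = 1 + (4 − 1)·0.159 = 1 + 0.477 = 1.477.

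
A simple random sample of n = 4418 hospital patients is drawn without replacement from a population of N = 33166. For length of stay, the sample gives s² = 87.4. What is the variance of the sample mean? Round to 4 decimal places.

Under SRS without replacement, Var(ȳ) = (1 − f)·s²/n with f = n/N = 4418/33166 = 0.13320871.
Var(ȳ) = (1 − 0.13320871)·87.4/4418 = 0.86679129·0.019782707 = 0.017147478.

0.0171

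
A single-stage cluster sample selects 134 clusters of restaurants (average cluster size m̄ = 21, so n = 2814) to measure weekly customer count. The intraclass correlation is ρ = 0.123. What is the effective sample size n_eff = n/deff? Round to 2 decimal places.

813.29

deff = 1 + (21 − 1)·0.123 = 1 + 2.46 = 3.46.
n_eff = 2814 / 3.46 = 813.29.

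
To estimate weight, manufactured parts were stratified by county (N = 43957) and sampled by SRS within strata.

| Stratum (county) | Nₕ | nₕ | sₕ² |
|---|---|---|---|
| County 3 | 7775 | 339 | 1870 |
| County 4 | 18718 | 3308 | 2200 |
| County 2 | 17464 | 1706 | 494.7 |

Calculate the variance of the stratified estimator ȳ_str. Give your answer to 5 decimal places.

Var(ȳ_str) = Σₕ Wₕ²(1 − fₕ)sₕ²/nₕ with Wₕ = Nₕ/N, N = 43957.
County 3: Wₕ = 0.17687740; term = 0.17687740²·(1 − 0.04360129)·1870/339 = 0.16505383.
County 4: Wₕ = 0.42582524; term = 0.42582524²·(1 − 0.17672828)·2200/3308 = 0.099280321.
County 2: Wₕ = 0.39729736; term = 0.39729736²·(1 − 0.09768667)·494.7/1706 = 0.041300148.
Sum = 0.3056343.

0.30563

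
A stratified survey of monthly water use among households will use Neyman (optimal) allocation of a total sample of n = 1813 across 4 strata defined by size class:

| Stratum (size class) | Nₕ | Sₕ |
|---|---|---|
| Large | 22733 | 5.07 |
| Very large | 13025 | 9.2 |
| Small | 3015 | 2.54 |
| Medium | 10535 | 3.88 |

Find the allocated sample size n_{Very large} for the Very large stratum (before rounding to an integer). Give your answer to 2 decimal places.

766.00

Neyman allocation: nₕ = n·NₕSₕ / Σⱼ NⱼSⱼ.
Σ NⱼSⱼ = 22733·5.07 + 13025·9.2 + 3015·2.54 + 10535·3.88 = 283620.21.
n_{Very large} = 1813·13025·9.2 / 283620.21 = 766.00.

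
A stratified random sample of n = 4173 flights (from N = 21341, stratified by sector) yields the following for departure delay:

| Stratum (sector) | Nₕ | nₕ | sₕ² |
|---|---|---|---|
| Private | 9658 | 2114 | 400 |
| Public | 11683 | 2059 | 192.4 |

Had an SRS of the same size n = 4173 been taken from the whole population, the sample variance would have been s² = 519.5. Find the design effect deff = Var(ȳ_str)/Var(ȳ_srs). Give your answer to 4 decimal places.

Var(ȳ_str) = Σ Wₕ²(1−fₕ)sₕ²/nₕ with Wₕ = Nₕ/21341:
  Private: (9658/21341)²·(1−2114/9658)·400/2114 = 0.030270135
  Public: (11683/21341)²·(1−2059/11683)·192.4/2059 = 0.023069022
  → Var(ȳ_str) = 0.053339157.
Var(ȳ_srs) = (1 − 4173/21341)·519.5/4173 = 0.10014796.
deff = 0.053339157 / 0.10014796 = 0.5326.

0.5326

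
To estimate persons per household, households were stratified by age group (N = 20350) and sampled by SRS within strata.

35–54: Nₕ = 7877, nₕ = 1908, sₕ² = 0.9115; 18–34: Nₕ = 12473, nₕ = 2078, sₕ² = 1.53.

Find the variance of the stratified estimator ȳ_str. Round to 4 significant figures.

2.848 × 10^-4

Var(ȳ_str) = Σₕ Wₕ²(1 − fₕ)sₕ²/nₕ with Wₕ = Nₕ/N, N = 20350.
35–54: Wₕ = 0.38707617; term = 0.38707617²·(1 − 0.24222420)·0.9115/1908 = 5.4239028 × 10^-5.
18–34: Wₕ = 0.61292383; term = 0.61292383²·(1 − 0.16659986)·1.53/2078 = 2.3052205 × 10^-4.
Sum = 2.8476108 × 10^-4.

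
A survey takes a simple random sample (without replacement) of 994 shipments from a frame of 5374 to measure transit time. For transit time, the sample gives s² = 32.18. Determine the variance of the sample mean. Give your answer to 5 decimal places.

0.02639

Under SRS without replacement, Var(ȳ) = (1 − f)·s²/n with f = n/N = 994/5374 = 0.18496464.
Var(ȳ) = (1 − 0.18496464)·32.18/994 = 0.81503536·0.032374245 = 0.026386155.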